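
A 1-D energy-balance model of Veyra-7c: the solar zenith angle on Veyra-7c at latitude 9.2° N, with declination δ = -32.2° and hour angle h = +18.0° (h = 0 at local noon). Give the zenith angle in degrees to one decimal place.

cos θ_z = sin φ sin δ + cos φ cos δ cos h = -0.085197 + 0.794425 = 0.709228.
θ_z = arccos(0.709228) = 44.8°.

θ_z = 44.8°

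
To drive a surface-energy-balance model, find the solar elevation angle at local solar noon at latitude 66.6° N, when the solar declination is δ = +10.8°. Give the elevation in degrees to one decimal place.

At local noon the hour angle is zero, so the zenith angle equals |ϕ − δ| = |+66.6° − (+10.800°)| = 55.800°.
Elevation = 90° − 55.800° = 34.2°.

34.2°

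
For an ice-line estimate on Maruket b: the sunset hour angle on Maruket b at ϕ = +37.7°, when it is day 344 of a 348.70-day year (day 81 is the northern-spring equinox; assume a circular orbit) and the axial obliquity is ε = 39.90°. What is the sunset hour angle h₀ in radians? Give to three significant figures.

Solar longitude: L_s = 360° × (344 − 81)/348.70 = 271.523°.
sin δ = sin 39.90° × sin 271.523° = -0.64122, so δ = -39.883°.
cos h₀ = −tan ϕ · tan δ = −tan(+37.7°) × tan(-39.883°) = 0.6458, so h₀ = 0.8687 rad = 49.77°.

h₀ = 0.869 rad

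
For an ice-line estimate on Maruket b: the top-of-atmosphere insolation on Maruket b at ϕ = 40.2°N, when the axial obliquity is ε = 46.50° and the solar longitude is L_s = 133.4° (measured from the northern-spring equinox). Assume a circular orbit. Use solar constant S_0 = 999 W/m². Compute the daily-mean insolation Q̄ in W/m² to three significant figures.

Solar declination: sin δ = sin ε · sin L_s = sin 46.50° × sin 133.4° = 0.52704, so δ = +31.806°.
cos h₀ = −tan(+40.2°) tan(+31.806°) = -0.5241, h₀ = 2.1224 rad.
Bracket: h₀ sin ϕ sin δ + cos ϕ cos δ sin h₀ = 2.1224×0.64546×0.52704 + 0.76380×0.84984×0.85167 = 0.722005 + 0.552826 = 1.274831.
Q̄ = (S_0/π) × [bracket] = (999/π) × 1.274831 = 405.4 W/m².

Q̄ ≈ 405 W/m²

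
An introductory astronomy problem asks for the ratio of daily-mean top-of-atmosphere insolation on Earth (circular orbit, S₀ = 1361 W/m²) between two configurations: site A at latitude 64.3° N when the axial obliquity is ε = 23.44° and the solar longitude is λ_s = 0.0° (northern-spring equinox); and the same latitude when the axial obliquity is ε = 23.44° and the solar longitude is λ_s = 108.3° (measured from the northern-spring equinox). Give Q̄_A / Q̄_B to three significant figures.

— Configuration A (φ=+64.3°):
Solar declination: sin δ = sin ε · sin λ_s = sin 23.44° × sin 0.0° = 0.00000, so δ = +0.000°.
cos H₀ = −tan(+64.3°) tan(+0.000°) = -0.0000, H₀ = 1.5708 rad.
Bracket: H₀ sin φ sin δ + cos φ cos δ sin H₀ = 1.5708×0.90108×0.00000 + 0.43366×1.00000×1.00000 = 0.000000 + 0.433660 = 0.433660.
Q̄ = (S₀/π) × [bracket] = (1361/π) × 0.433660 = 187.87 W/m².
— Configuration B (φ=+64.3°):
Solar declination: sin δ = sin ε · sin λ_s = sin 23.44° × sin 108.3° = 0.37767, so δ = +22.189°.
cos H₀ = −tan(+64.3°) tan(+22.189°) = -0.8475, H₀ = 2.5821 rad.
Bracket: H₀ sin φ sin δ + cos φ cos δ sin H₀ = 2.5821×0.90108×0.37767 + 0.43366×0.92594×0.53078 = 0.878717 + 0.213131 = 1.091848.
Q̄ = (S₀/π) × [bracket] = (1361/π) × 1.091848 = 473.01 W/m².
Ratio Q̄_A / Q̄_B = 187.87 / 473.01 = 0.3972.

Q̄_A / Q̄_B ≈ 0.397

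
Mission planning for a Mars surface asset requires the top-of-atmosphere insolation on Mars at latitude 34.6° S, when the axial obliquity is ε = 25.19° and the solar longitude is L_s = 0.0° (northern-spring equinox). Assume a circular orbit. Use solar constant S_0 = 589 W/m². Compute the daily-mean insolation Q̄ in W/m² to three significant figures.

Solar declination: sin δ = sin ε · sin L_s = sin 25.19° × sin 0.0° = 0.00000, so δ = +0.000°.
cos h₀ = −tan(-34.6°) tan(+0.000°) = 0.0000, h₀ = 1.5708 rad.
Bracket: h₀ sin ϕ sin δ + cos ϕ cos δ sin h₀ = 1.5708×-0.56784×0.00000 + 0.82314×1.00000×1.00000 = -0.000000 + 0.823140 = 0.823140.
Q̄ = (S_0/π) × [bracket] = (589/π) × 0.823140 = 154.3 W/m².

Q̄ ≈ 154 W/m²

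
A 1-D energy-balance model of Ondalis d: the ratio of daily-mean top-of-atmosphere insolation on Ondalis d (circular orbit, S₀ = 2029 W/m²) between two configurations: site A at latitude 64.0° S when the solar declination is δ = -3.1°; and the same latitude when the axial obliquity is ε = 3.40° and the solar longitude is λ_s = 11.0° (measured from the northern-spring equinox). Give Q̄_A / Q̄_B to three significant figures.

— Configuration A (φ=-64.0°):
cos H₀ = −tan(-64.0°) tan(-3.100°) = -0.1110, H₀ = 1.6821 rad.
Bracket: H₀ sin φ sin δ + cos φ cos δ sin H₀ = 1.6821×-0.89879×-0.05408 + 0.43837×0.99854×0.99382 = 0.081761 + 0.435025 = 0.516786.
Q̄ = (S₀/π) × [bracket] = (2029/π) × 0.516786 = 333.77 W/m².
— Configuration B (φ=-64.0°):
Solar declination: sin δ = sin ε · sin λ_s = sin 3.40° × sin 11.0° = 0.01132, so δ = +0.648°.
cos H₀ = −tan(-64.0°) tan(+0.648°) = 0.0232, H₀ = 1.5476 rad.
Bracket: H₀ sin φ sin δ + cos φ cos δ sin H₀ = 1.5476×-0.89879×0.01132 + 0.43837×0.99994×0.99973 = -0.015746 + 0.438225 = 0.422479.
Q̄ = (S₀/π) × [bracket] = (2029/π) × 0.422479 = 272.86 W/m².
Ratio Q̄_A / Q̄_B = 333.77 / 272.86 = 1.223.

Q̄_A / Q̄_B ≈ 1.22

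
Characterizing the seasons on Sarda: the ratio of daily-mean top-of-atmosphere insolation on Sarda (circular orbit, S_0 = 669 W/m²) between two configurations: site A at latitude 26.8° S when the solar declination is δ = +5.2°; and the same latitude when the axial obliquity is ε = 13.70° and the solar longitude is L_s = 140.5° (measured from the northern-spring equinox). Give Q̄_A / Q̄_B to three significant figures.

Q̄_A / Q̄_B ≈ 1.06

— Configuration A (ϕ=-26.8°):
cos h₀ = −tan(-26.8°) tan(+5.200°) = 0.0460, h₀ = 1.5248 rad.
Bracket: h₀ sin ϕ sin δ + cos ϕ cos δ sin h₀ = 1.5248×-0.45088×0.09063 + 0.89259×0.99588×0.99894 = -0.062308 + 0.887970 = 0.825662.
Q̄ = (S_0/π) × [bracket] = (669/π) × 0.825662 = 175.82 W/m².
— Configuration B (ϕ=-26.8°):
Solar declination: sin δ = sin ε · sin L_s = sin 13.70° × sin 140.5° = 0.15065, so δ = +8.664°.
cos h₀ = −tan(-26.8°) tan(+8.664°) = 0.0770, h₀ = 1.4937 rad.
Bracket: h₀ sin ϕ sin δ + cos ϕ cos δ sin h₀ = 1.4937×-0.45088×0.15065 + 0.89259×0.98859×0.99703 = -0.101460 + 0.879785 = 0.778325.
Q̄ = (S_0/π) × [bracket] = (669/π) × 0.778325 = 165.74 W/m².
Ratio Q̄_A / Q̄_B = 175.82 / 165.74 = 1.061.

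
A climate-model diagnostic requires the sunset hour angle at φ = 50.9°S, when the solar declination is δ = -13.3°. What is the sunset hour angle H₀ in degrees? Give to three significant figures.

cos H₀ = −tan φ · tan δ = −tan(-50.9°) × tan(-13.300°) = -0.2909, so H₀ = 1.8659 rad = 106.91°.

H₀ = 107°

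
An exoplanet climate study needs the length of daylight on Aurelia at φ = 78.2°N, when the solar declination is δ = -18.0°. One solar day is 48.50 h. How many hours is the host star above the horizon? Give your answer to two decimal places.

cos H₀ = −tan φ · tan δ = 1.5553 ≥ 1, so the host star never rises (polar night) and H₀ = 0.
Daylight = 2H₀/(2π) × 48.50 h = (0.0000/π) × 48.50 = 0.00 h.

0.00 h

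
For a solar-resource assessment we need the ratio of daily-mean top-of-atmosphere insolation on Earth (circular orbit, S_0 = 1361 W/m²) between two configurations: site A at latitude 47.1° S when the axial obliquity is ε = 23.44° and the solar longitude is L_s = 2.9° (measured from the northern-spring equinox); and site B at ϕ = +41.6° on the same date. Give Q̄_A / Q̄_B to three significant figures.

Q̄_A / Q̄_B ≈ 0.855

— Configuration A (ϕ=-47.1°):
Solar declination: sin δ = sin ε · sin L_s = sin 23.44° × sin 2.9° = 0.02013, so δ = +1.153°.
cos h₀ = −tan(-47.1°) tan(+1.153°) = 0.0217, h₀ = 1.5491 rad.
Bracket: h₀ sin ϕ sin δ + cos ϕ cos δ sin h₀ = 1.5491×-0.73254×0.02013 + 0.68072×0.99980×0.99977 = -0.022843 + 0.680427 = 0.657584.
Q̄ = (S_0/π) × [bracket] = (1361/π) × 0.657584 = 284.88 W/m².
— Configuration B (ϕ=+41.6°):
cos h₀ = −tan(+41.6°) tan(+1.153°) = -0.0179, h₀ = 1.5887 rad.
Bracket: h₀ sin ϕ sin δ + cos ϕ cos δ sin h₀ = 1.5887×0.66393×0.02013 + 0.74780×0.99980×0.99984 = 0.021233 + 0.747531 = 0.768764.
Q̄ = (S_0/π) × [bracket] = (1361/π) × 0.768764 = 333.04 W/m².
Ratio Q̄_A / Q̄_B = 284.88 / 333.04 = 0.8554.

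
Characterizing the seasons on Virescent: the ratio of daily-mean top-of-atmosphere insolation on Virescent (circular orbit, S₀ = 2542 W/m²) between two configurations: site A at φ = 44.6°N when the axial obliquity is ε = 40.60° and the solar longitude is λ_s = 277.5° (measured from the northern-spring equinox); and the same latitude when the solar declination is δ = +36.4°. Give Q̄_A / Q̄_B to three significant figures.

— Configuration A (φ=+44.6°):
Solar declination: sin δ = sin ε · sin λ_s = sin 40.60° × sin 277.5° = -0.64521, so δ = -40.181°.
cos H₀ = −tan(+44.6°) tan(-40.181°) = 0.8328, H₀ = 0.5867 rad.
Bracket: H₀ sin φ sin δ + cos φ cos δ sin H₀ = 0.5867×0.70215×-0.64521 + 0.71203×0.76401×0.55359 = -0.265795 + 0.301152 = 0.035357.
Q̄ = (S₀/π) × [bracket] = (2542/π) × 0.035357 = 28.609 W/m².
— Configuration B (φ=+44.6°):
cos H₀ = −tan(+44.6°) tan(+36.400°) = -0.7270, H₀ = 2.3848 rad.
Bracket: H₀ sin φ sin δ + cos φ cos δ sin H₀ = 2.3848×0.70215×0.59342 + 0.71203×0.80489×0.68659 = 0.993674 + 0.393489 = 1.387163.
Q̄ = (S₀/π) × [bracket] = (2542/π) × 1.387163 = 1122.4 W/m².
Ratio Q̄_A / Q̄_B = 28.609 / 1122.4 = 0.02549.

Q̄_A / Q̄_B ≈ 0.0255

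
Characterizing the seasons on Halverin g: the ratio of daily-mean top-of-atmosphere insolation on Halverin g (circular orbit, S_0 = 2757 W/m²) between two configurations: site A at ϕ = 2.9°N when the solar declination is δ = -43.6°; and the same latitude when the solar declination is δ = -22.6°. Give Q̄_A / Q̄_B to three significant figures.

— Configuration A (ϕ=+2.9°):
cos h₀ = −tan(+2.9°) tan(-43.600°) = 0.0482, h₀ = 1.5225 rad.
Bracket: h₀ sin ϕ sin δ + cos ϕ cos δ sin h₀ = 1.5225×0.05059×-0.68962 + 0.99872×0.72417×0.99884 = -0.053117 + 0.722404 = 0.669287.
Q̄ = (S_0/π) × [bracket] = (2757/π) × 0.669287 = 587.35 W/m².
— Configuration B (ϕ=+2.9°):
cos h₀ = −tan(+2.9°) tan(-22.600°) = 0.0211, h₀ = 1.5497 rad.
Bracket: h₀ sin ϕ sin δ + cos ϕ cos δ sin h₀ = 1.5497×0.05059×-0.38430 + 0.99872×0.92321×0.99978 = -0.030129 + 0.921825 = 0.891696.
Q̄ = (S_0/π) × [bracket] = (2757/π) × 0.891696 = 782.53 W/m².
Ratio Q̄_A / Q̄_B = 587.35 / 782.53 = 0.7506.

Q̄_A / Q̄_B ≈ 0.751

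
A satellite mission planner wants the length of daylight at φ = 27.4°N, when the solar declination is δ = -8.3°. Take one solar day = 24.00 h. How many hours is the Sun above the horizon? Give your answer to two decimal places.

cos H₀ = −tan φ · tan δ = −tan(+27.4°) × tan(-8.300°) = 0.0756, so H₀ = 1.4951 rad = 85.66°.
Daylight = 2H₀/(2π) × 24.00 h = (1.4951/π) × 24.00 = 11.42 h.

11.42 h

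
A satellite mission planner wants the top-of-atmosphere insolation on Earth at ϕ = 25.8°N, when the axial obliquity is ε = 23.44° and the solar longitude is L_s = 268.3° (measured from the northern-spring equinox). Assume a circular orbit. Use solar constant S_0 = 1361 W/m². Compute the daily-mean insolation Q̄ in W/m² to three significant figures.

Q̄ ≈ 248 W/m²

Solar declination: sin δ = sin ε · sin L_s = sin 23.44° × sin 268.3° = -0.39761, so δ = -23.429°.
cos h₀ = −tan(+25.8°) tan(-23.429°) = 0.2095, h₀ = 1.3597 rad.
Bracket: h₀ sin ϕ sin δ + cos ϕ cos δ sin h₀ = 1.3597×0.43523×-0.39761 + 0.90032×0.91755×0.97781 = -0.235299 + 0.807758 = 0.572459.
Q̄ = (S_0/π) × [bracket] = (1361/π) × 0.572459 = 248.0 W/m².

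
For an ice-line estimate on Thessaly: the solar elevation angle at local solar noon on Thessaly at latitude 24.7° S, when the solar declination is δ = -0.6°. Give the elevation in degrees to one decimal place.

65.9°

At local noon the hour angle is zero, so the zenith angle equals |ϕ − δ| = |-24.7° − (-0.600°)| = 24.100°.
Elevation = 90° − 24.100° = 65.9°.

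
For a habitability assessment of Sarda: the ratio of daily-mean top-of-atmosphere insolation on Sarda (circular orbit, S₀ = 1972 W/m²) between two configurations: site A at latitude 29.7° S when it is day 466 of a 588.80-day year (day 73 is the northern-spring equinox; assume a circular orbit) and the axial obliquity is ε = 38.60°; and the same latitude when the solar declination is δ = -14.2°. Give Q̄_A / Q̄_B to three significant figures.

Q̄_A / Q̄_B ≈ 1.15

— Configuration A (φ=-29.7°):
Solar longitude: λ_s = 360° × (466 − 73)/588.80 = 240.285°.
sin δ = sin 38.60° × sin 240.285° = -0.54184, so δ = -32.809°.
cos H₀ = −tan(-29.7°) tan(-32.809°) = -0.3677, H₀ = 1.9474 rad.
Bracket: H₀ sin φ sin δ + cos φ cos δ sin H₀ = 1.9474×-0.49546×-0.54184 + 0.86863×0.84048×0.92994 = 0.522799 + 0.678918 = 1.201717.
Q̄ = (S₀/π) × [bracket] = (1972/π) × 1.201717 = 754.33 W/m².
— Configuration B (φ=-29.7°):
cos H₀ = −tan(-29.7°) tan(-14.200°) = -0.1443, H₀ = 1.7156 rad.
Bracket: H₀ sin φ sin δ + cos φ cos δ sin H₀ = 1.7156×-0.49546×-0.24531 + 0.86863×0.96945×0.98953 = 0.208516 + 0.833277 = 1.041793.
Q̄ = (S₀/π) × [bracket] = (1972/π) × 1.041793 = 653.94 W/m².
Ratio Q̄_A / Q̄_B = 754.33 / 653.94 = 1.154.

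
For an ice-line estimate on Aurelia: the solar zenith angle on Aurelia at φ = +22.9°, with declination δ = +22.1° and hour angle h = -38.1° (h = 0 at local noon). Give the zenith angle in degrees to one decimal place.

cos θ_z = sin φ sin δ + cos φ cos δ cos h = 0.146398 + 0.671653 = 0.818051.
θ_z = arccos(0.818051) = 35.1°.

θ_z = 35.1°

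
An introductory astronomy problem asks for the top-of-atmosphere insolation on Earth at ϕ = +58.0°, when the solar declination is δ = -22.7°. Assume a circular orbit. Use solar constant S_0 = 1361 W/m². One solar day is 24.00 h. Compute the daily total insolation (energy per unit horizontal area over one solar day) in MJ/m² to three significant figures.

3.34 MJ/m²

cos h₀ = −tan(+58.0°) tan(-22.700°) = 0.6694, h₀ = 0.8373 rad.
Bracket: h₀ sin ϕ sin δ + cos ϕ cos δ sin h₀ = 0.8373×0.84805×-0.38591 + 0.52992×0.92254×0.74287 = -0.274024 + 0.363169 = 0.089145.
Q̄ = (S_0/π) × [bracket] = (1361/π) × 0.089145 = 38.619 W/m².
Daily total = Q̄ × 24.00 h × 3600 s/h = 38.619 × 24.00 × 3600 / 10⁶ = 3.337 MJ/m².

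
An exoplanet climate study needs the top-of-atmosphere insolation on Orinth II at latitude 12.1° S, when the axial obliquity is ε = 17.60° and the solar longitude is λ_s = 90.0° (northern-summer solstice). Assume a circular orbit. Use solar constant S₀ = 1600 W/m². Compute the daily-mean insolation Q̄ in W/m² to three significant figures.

Q̄ ≈ 425 W/m²

Solar declination: sin δ = sin ε · sin λ_s = sin 17.60° × sin 90.0° = 0.30237, so δ = +17.600°.
cos H₀ = −tan(-12.1°) tan(+17.600°) = 0.0680, H₀ = 1.5027 rad.
Bracket: H₀ sin φ sin δ + cos φ cos δ sin H₀ = 1.5027×-0.20962×0.30237 + 0.97778×0.95319×0.99768 = -0.095245 + 0.929848 = 0.834603.
Q̄ = (S₀/π) × [bracket] = (1600/π) × 0.834603 = 425.1 W/m².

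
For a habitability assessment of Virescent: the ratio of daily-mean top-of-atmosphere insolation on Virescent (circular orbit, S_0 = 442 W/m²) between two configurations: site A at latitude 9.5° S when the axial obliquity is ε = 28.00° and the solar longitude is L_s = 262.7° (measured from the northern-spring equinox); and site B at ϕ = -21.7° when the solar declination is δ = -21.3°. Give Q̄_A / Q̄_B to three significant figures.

— Configuration A (ϕ=-9.5°):
Solar declination: sin δ = sin ε · sin L_s = sin 28.00° × sin 262.7° = -0.46567, so δ = -27.753°.
cos h₀ = −tan(-9.5°) tan(-27.753°) = -0.0881, h₀ = 1.6590 rad.
Bracket: h₀ sin ϕ sin δ + cos ϕ cos δ sin h₀ = 1.6590×-0.16505×-0.46567 + 0.98629×0.88496×0.99612 = 0.127509 + 0.869441 = 0.996950.
Q̄ = (S_0/π) × [bracket] = (442/π) × 0.996950 = 140.26 W/m².
— Configuration B (ϕ=-21.7°):
cos h₀ = −tan(-21.7°) tan(-21.300°) = -0.1552, h₀ = 1.7266 rad.
Bracket: h₀ sin ϕ sin δ + cos ϕ cos δ sin h₀ = 1.7266×-0.36975×-0.36325 + 0.92913×0.93169×0.98789 = 0.231903 + 0.855178 = 1.087081.
Q̄ = (S_0/π) × [bracket] = (442/π) × 1.087081 = 152.94 W/m².
Ratio Q̄_A / Q̄_B = 140.26 / 152.94 = 0.9171.

Q̄_A / Q̄_B ≈ 0.917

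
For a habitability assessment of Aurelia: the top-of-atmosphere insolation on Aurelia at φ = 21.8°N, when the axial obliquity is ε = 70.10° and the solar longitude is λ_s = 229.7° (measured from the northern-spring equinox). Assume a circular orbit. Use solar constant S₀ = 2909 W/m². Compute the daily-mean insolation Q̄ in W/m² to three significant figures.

Q̄ ≈ 263 W/m²

Solar declination: sin δ = sin ε · sin λ_s = sin 70.10° × sin 229.7° = -0.71713, so δ = -45.818°.
cos H₀ = −tan(+21.8°) tan(-45.818°) = 0.4116, H₀ = 1.1466 rad.
Bracket: H₀ sin φ sin δ + cos φ cos δ sin H₀ = 1.1466×0.37137×-0.71713 + 0.92849×0.69694×0.91138 = -0.305363 + 0.589756 = 0.284393.
Q̄ = (S₀/π) × [bracket] = (2909/π) × 0.284393 = 263.3 W/m².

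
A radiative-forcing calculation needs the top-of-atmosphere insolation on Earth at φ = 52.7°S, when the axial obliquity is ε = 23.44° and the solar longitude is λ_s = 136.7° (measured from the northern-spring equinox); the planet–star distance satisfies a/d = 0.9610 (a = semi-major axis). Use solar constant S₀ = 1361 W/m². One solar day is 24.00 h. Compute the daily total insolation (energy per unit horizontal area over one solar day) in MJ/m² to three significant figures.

9.78 MJ/m²

Solar declination: sin δ = sin ε · sin λ_s = sin 23.44° × sin 136.7° = 0.27281, so δ = +15.832°.
cos H₀ = −tan(-52.7°) tan(+15.832°) = 0.3722, H₀ = 1.1894 rad.
Bracket: H₀ sin φ sin δ + cos φ cos δ sin H₀ = 1.1894×-0.79547×0.27281 + 0.60599×0.96207×0.92814 = -0.258114 + 0.541110 = 0.282996.
Inverse-square distance factor (a/d)² = 0.9610² = 0.923521.
Q̄ = (S₀/π) × 0.923521 × [bracket] = (1361/π) × 0.923521 × 0.282996 = 113.22 W/m².
Daily total = Q̄ × 24.00 h × 3600 s/h = 113.22 × 24.00 × 3600 / 10⁶ = 9.782 MJ/m².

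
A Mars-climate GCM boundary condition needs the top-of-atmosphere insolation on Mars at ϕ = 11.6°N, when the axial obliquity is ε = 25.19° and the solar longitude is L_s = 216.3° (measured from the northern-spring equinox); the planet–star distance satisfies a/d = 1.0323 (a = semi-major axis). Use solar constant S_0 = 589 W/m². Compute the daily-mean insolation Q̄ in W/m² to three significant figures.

Solar declination: sin δ = sin ε · sin L_s = sin 25.19° × sin 216.3° = -0.25197, so δ = -14.594°.
cos h₀ = −tan(+11.6°) tan(-14.594°) = 0.0534, h₀ = 1.5173 rad.
Bracket: h₀ sin ϕ sin δ + cos ϕ cos δ sin h₀ = 1.5173×0.20108×-0.25197 + 0.97958×0.96773×0.99857 = -0.076876 + 0.946613 = 0.869737.
Inverse-square distance factor (a/d)² = 1.0323² = 1.065643.
Q̄ = (S_0/π) × 1.065643 × [bracket] = (589/π) × 1.065643 × 0.869737 = 173.8 W/m².

Q̄ ≈ 174 W/m²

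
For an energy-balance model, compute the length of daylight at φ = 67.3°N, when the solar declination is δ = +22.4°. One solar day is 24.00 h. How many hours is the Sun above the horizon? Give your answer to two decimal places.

cos H₀ = −tan φ · tan δ = −tan(+67.3°) × tan(+22.400°) = -0.9853, so H₀ = 2.9701 rad = 170.17°.
Daylight = 2H₀/(2π) × 24.00 h = (2.9701/π) × 24.00 = 22.69 h.

22.69 h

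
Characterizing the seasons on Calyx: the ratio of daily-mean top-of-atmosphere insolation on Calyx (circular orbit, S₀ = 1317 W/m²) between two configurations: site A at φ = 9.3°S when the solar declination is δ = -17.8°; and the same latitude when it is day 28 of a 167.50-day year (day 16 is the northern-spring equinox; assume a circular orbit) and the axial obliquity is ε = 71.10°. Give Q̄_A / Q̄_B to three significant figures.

— Configuration A (φ=-9.3°):
cos H₀ = −tan(-9.3°) tan(-17.800°) = -0.0526, H₀ = 1.6234 rad.
Bracket: H₀ sin φ sin δ + cos φ cos δ sin H₀ = 1.6234×-0.16160×-0.30570 + 0.98686×0.95213×0.99862 = 0.080198 + 0.938322 = 1.018520.
Q̄ = (S₀/π) × [bracket] = (1317/π) × 1.018520 = 426.98 W/m².
— Configuration B (φ=-9.3°):
Solar longitude: λ_s = 360° × (28 − 16)/167.50 = 25.791°.
sin δ = sin 71.10° × sin 25.791° = 0.41163, so δ = +24.307°.
cos H₀ = −tan(-9.3°) tan(+24.307°) = 0.0740, H₀ = 1.4968 rad.
Bracket: H₀ sin φ sin δ + cos φ cos δ sin H₀ = 1.4968×-0.16160×0.41163 + 0.98686×0.91135×0.99726 = -0.099566 + 0.896911 = 0.797345.
Q̄ = (S₀/π) × [bracket] = (1317/π) × 0.797345 = 334.26 W/m².
Ratio Q̄_A / Q̄_B = 426.98 / 334.26 = 1.277.

Q̄_A / Q̄_B ≈ 1.28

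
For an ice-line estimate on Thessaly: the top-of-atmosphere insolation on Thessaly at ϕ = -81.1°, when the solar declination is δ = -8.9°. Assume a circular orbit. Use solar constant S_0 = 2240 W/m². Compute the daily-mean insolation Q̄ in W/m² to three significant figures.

Q̄ ≈ 342 W/m²

cos h₀ = −tan(-81.1°) tan(-8.900°) = -1.0000, h₀ = 3.1416 rad.
Bracket: h₀ sin ϕ sin δ + cos ϕ cos δ sin h₀ = 3.1416×-0.98796×-0.15471 + 0.15471×0.98796×0.00000 = 0.480185 + 0.000000 = 0.480185.
Q̄ = (S_0/π) × [bracket] = (2240/π) × 0.480185 = 342.4 W/m².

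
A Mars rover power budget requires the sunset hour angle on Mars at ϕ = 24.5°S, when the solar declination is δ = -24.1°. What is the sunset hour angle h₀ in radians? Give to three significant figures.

h₀ = 1.78 rad

cos h₀ = −tan ϕ · tan δ = −tan(-24.5°) × tan(-24.100°) = -0.2039, so h₀ = 1.7761 rad = 101.76°.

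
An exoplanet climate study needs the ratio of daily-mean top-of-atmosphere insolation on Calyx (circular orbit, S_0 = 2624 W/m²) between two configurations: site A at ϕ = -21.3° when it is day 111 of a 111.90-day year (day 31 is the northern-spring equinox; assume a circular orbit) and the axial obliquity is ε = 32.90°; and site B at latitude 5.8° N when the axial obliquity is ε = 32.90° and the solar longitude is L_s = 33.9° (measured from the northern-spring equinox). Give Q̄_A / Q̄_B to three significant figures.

Q̄_A / Q̄_B ≈ 1.12

— Configuration A (ϕ=-21.3°):
Solar longitude: L_s = 360° × (111 − 31)/111.90 = 257.373°.
sin δ = sin 32.90° × sin 257.373° = -0.53004, so δ = -32.008°.
cos h₀ = −tan(-21.3°) tan(-32.008°) = -0.2437, h₀ = 1.8170 rad.
Bracket: h₀ sin ϕ sin δ + cos ϕ cos δ sin h₀ = 1.8170×-0.36325×-0.53004 + 0.93169×0.84797×0.96985 = 0.349840 + 0.766225 = 1.116065.
Q̄ = (S_0/π) × [bracket] = (2624/π) × 1.116065 = 932.19 W/m².
— Configuration B (ϕ=+5.8°):
Solar declination: sin δ = sin ε · sin L_s = sin 32.90° × sin 33.9° = 0.30295, so δ = +17.635°.
cos h₀ = −tan(+5.8°) tan(+17.635°) = -0.0323, h₀ = 1.6031 rad.
Bracket: h₀ sin ϕ sin δ + cos ϕ cos δ sin h₀ = 1.6031×0.10106×0.30295 + 0.99488×0.95301×0.99948 = 0.049081 + 0.947638 = 0.996719.
Q̄ = (S_0/π) × [bracket] = (2624/π) × 0.996719 = 832.50 W/m².
Ratio Q̄_A / Q̄_B = 932.19 / 832.50 = 1.120.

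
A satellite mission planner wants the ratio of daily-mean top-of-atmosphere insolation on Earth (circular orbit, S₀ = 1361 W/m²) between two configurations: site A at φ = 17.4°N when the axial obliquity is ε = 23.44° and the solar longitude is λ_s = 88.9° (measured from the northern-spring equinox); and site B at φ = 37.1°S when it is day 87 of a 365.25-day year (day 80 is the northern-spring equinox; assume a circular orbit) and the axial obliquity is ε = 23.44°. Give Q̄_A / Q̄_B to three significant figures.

Q̄_A / Q̄_B ≈ 1.42

— Configuration A (φ=+17.4°):
Solar declination: sin δ = sin ε · sin λ_s = sin 23.44° × sin 88.9° = 0.39772, so δ = +23.435°.
cos H₀ = −tan(+17.4°) tan(+23.435°) = -0.1358, H₀ = 1.7071 rad.
Bracket: H₀ sin φ sin δ + cos φ cos δ sin H₀ = 1.7071×0.29904×0.39772 + 0.95424×0.91751×0.99073 = 0.203033 + 0.867409 = 1.070442.
Q̄ = (S₀/π) × [bracket] = (1361/π) × 1.070442 = 463.74 W/m².
— Configuration B (φ=-37.1°):
Solar longitude: λ_s = 360° × (87 − 80)/365.25 = 6.899°.
sin δ = sin 23.44° × sin 6.899° = 0.04778, so δ = +2.739°.
cos H₀ = −tan(-37.1°) tan(+2.739°) = 0.0362, H₀ = 1.5346 rad.
Bracket: H₀ sin φ sin δ + cos φ cos δ sin H₀ = 1.5346×-0.60321×0.04778 + 0.79758×0.99886×0.99935 = -0.044229 + 0.796153 = 0.751924.
Q̄ = (S₀/π) × [bracket] = (1361/π) × 0.751924 = 325.75 W/m².
Ratio Q̄_A / Q̄_B = 463.74 / 325.75 = 1.424.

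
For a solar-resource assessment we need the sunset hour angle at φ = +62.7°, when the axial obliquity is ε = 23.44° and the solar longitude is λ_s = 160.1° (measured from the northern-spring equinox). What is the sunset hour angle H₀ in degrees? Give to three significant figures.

H₀ = 105°

Solar declination: sin δ = sin ε · sin λ_s = sin 23.44° × sin 160.1° = 0.13540, so δ = +7.782°.
cos H₀ = −tan φ · tan δ = −tan(+62.7°) × tan(+7.782°) = -0.2648, so H₀ = 1.8388 rad = 105.35°.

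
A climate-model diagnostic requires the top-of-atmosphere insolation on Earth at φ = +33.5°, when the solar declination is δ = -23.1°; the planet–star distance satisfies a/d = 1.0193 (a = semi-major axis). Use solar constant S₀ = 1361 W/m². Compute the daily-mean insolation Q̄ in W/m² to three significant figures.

Q̄ ≈ 206 W/m²

cos H₀ = −tan(+33.5°) tan(-23.100°) = 0.2823, H₀ = 1.2846 rad.
Bracket: H₀ sin φ sin δ + cos φ cos δ sin H₀ = 1.2846×0.55194×-0.39234 + 0.83389×0.91982×0.95932 = -0.278178 + 0.735826 = 0.457648.
Inverse-square distance factor (a/d)² = 1.0193² = 1.038972.
Q̄ = (S₀/π) × 1.038972 × [bracket] = (1361/π) × 1.038972 × 0.457648 = 206.0 W/m².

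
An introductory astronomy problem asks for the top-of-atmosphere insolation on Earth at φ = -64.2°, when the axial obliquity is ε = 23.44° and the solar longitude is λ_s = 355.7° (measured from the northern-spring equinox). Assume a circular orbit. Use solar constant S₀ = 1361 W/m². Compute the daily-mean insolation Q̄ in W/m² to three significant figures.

Solar declination: sin δ = sin ε · sin λ_s = sin 23.44° × sin 355.7° = -0.02983, so δ = -1.709°.
cos H₀ = −tan(-64.2°) tan(-1.709°) = -0.0617, H₀ = 1.6326 rad.
Bracket: H₀ sin φ sin δ + cos φ cos δ sin H₀ = 1.6326×-0.90032×-0.02983 + 0.43523×0.99956×0.99809 = 0.043846 + 0.434208 = 0.478054.
Q̄ = (S₀/π) × [bracket] = (1361/π) × 0.478054 = 207.1 W/m².

Q̄ ≈ 207 W/m²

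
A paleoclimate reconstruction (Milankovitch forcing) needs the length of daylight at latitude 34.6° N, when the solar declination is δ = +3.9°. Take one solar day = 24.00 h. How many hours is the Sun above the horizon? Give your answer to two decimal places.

cos H₀ = −tan φ · tan δ = −tan(+34.6°) × tan(+3.900°) = -0.0470, so H₀ = 1.6178 rad = 92.70°.
Daylight = 2H₀/(2π) × 24.00 h = (1.6178/π) × 24.00 = 12.36 h.

12.36 h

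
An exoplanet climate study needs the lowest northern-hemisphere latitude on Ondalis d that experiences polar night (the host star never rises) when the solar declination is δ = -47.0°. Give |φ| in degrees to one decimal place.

Polar night requires cos H₀ = −tan φ tan δ ≥ 1, i.e. tan φ tan δ ≤ −1.
The boundary is |tan φ| · |tan δ| = 1, so |φ| = 90° − |δ| = 90° − 47.0° = 43.0° in the northern hemisphere.

|φ| = 43.0°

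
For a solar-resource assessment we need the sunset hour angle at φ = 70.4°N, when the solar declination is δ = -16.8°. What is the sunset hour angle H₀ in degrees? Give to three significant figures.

cos H₀ = −tan φ · tan δ = −tan(+70.4°) × tan(-16.800°) = 0.8479, so H₀ = 0.5588 rad = 32.02°.

H₀ = 32.0°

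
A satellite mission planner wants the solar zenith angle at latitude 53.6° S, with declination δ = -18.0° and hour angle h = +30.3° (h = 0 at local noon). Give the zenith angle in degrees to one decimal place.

θ_z = 42.6°

cos θ_z = sin φ sin δ + cos φ cos δ cos h = 0.248726 + 0.487279 = 0.736005.
θ_z = arccos(0.736005) = 42.6°.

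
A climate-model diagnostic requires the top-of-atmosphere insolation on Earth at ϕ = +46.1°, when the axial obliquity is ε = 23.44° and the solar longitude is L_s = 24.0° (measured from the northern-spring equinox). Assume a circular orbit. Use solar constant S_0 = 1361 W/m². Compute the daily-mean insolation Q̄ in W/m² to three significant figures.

Solar declination: sin δ = sin ε · sin L_s = sin 23.44° × sin 24.0° = 0.16180, so δ = +9.311°.
cos h₀ = −tan(+46.1°) tan(+9.311°) = -0.1704, h₀ = 1.7420 rad.
Bracket: h₀ sin ϕ sin δ + cos ϕ cos δ sin h₀ = 1.7420×0.72055×0.16180 + 0.69340×0.98682×0.98538 = 0.203091 + 0.674257 = 0.877348.
Q̄ = (S_0/π) × [bracket] = (1361/π) × 0.877348 = 380.1 W/m².

Q̄ ≈ 380 W/m²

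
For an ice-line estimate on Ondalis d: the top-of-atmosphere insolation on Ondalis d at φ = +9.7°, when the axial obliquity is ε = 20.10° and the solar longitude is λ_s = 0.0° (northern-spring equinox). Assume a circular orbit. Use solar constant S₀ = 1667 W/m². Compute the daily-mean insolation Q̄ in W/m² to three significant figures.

Solar declination: sin δ = sin ε · sin λ_s = sin 20.10° × sin 0.0° = 0.00000, so δ = +0.000°.
cos H₀ = −tan(+9.7°) tan(+0.000°) = -0.0000, H₀ = 1.5708 rad.
Bracket: H₀ sin φ sin δ + cos φ cos δ sin H₀ = 1.5708×0.16849×0.00000 + 0.98570×1.00000×1.00000 = 0.000000 + 0.985700 = 0.985700.
Q̄ = (S₀/π) × [bracket] = (1667/π) × 0.985700 = 523.0 W/m².

Q̄ ≈ 523 W/m²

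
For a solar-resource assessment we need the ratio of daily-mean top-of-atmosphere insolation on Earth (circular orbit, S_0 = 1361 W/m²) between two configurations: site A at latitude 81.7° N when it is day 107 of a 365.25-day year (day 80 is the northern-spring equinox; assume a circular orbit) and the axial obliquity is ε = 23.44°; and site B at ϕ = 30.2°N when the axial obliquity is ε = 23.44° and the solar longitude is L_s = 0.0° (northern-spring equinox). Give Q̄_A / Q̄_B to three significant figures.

Q̄_A / Q̄_B ≈ 0.641

— Configuration A (ϕ=+81.7°):
Solar longitude: L_s = 360° × (107 − 80)/365.25 = 26.612°.
sin δ = sin 23.44° × sin 26.612° = 0.17819, so δ = +10.264°.
cos h₀ = −tan(+81.7°) tan(+10.264°) = -1.2413 ≤ −1 ⇒ polar day, h₀ = π.
Bracket: h₀ sin ϕ sin δ + cos ϕ cos δ sin h₀ = 3.1416×0.98953×0.17819 + 0.14436×0.98400×0.00000 = 0.553941 + 0.000000 = 0.553941.
Q̄ = (S_0/π) × [bracket] = (1361/π) × 0.553941 = 239.98 W/m².
— Configuration B (ϕ=+30.2°):
Solar declination: sin δ = sin ε · sin L_s = sin 23.44° × sin 0.0° = 0.00000, so δ = +0.000°.
cos h₀ = −tan(+30.2°) tan(+0.000°) = -0.0000, h₀ = 1.5708 rad.
Bracket: h₀ sin ϕ sin δ + cos ϕ cos δ sin h₀ = 1.5708×0.50302×0.00000 + 0.86427×1.00000×1.00000 = 0.000000 + 0.864270 = 0.864270.
Q̄ = (S_0/π) × [bracket] = (1361/π) × 0.864270 = 374.42 W/m².
Ratio Q̄_A / Q̄_B = 239.98 / 374.42 = 0.6409.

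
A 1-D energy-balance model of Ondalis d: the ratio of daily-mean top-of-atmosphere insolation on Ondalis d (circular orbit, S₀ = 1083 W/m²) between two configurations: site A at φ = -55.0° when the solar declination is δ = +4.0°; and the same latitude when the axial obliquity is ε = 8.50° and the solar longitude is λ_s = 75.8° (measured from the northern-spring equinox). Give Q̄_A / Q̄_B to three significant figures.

Q̄_A / Q̄_B ≈ 1.23

— Configuration A (φ=-55.0°):
cos H₀ = −tan(-55.0°) tan(+4.000°) = 0.0999, H₀ = 1.4708 rad.
Bracket: H₀ sin φ sin δ + cos φ cos δ sin H₀ = 1.4708×-0.81915×0.06976 + 0.57358×0.99756×0.99500 = -0.084047 + 0.569320 = 0.485273.
Q̄ = (S₀/π) × [bracket] = (1083/π) × 0.485273 = 167.29 W/m².
— Configuration B (φ=-55.0°):
Solar declination: sin δ = sin ε · sin λ_s = sin 8.50° × sin 75.8° = 0.14329, so δ = +8.238°.
cos H₀ = −tan(-55.0°) tan(+8.238°) = 0.2068, H₀ = 1.3625 rad.
Bracket: H₀ sin φ sin δ + cos φ cos δ sin H₀ = 1.3625×-0.81915×0.14329 + 0.57358×0.98968×0.97839 = -0.159925 + 0.555394 = 0.395469.
Q̄ = (S₀/π) × [bracket] = (1083/π) × 0.395469 = 136.33 W/m².
Ratio Q̄_A / Q̄_B = 167.29 / 136.33 = 1.227.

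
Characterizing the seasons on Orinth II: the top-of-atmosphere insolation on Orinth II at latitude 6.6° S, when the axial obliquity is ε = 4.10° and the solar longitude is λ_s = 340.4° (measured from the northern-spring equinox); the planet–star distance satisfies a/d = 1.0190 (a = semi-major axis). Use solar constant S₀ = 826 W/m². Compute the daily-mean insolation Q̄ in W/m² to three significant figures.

Q̄ ≈ 272 W/m²

Solar declination: sin δ = sin ε · sin λ_s = sin 4.10° × sin 340.4° = -0.02398, so δ = -1.374°.
cos H₀ = −tan(-6.6°) tan(-1.374°) = -0.0028, H₀ = 1.5736 rad.
Bracket: H₀ sin φ sin δ + cos φ cos δ sin H₀ = 1.5736×-0.11494×-0.02398 + 0.99337×0.99971×1.00000 = 0.004337 + 0.993082 = 0.997419.
Inverse-square distance factor (a/d)² = 1.0190² = 1.038361.
Q̄ = (S₀/π) × 1.038361 × [bracket] = (826/π) × 1.038361 × 0.997419 = 272.3 W/m².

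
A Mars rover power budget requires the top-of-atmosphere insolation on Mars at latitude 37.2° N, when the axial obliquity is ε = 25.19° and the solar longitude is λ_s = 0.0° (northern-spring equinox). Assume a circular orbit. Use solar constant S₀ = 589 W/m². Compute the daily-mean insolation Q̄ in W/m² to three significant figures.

Q̄ ≈ 149 W/m²

Solar declination: sin δ = sin ε · sin λ_s = sin 25.19° × sin 0.0° = 0.00000, so δ = +0.000°.
cos H₀ = −tan(+37.2°) tan(+0.000°) = -0.0000, H₀ = 1.5708 rad.
Bracket: H₀ sin φ sin δ + cos φ cos δ sin H₀ = 1.5708×0.60460×0.00000 + 0.79653×1.00000×1.00000 = 0.000000 + 0.796530 = 0.796530.
Q̄ = (S₀/π) × [bracket] = (589/π) × 0.796530 = 149.3 W/m².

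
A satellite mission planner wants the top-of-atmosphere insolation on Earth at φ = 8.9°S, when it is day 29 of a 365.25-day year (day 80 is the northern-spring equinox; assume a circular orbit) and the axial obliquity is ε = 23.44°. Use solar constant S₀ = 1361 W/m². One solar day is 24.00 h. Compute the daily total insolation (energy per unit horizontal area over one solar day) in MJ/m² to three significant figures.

Solar longitude: λ_s = 360° × (29 − 80)/365.25 = -50.267°, i.e. -50.267° + 360° = 309.733°.
sin δ = sin 23.44° × sin 309.733° = -0.30591, so δ = -17.813°.
cos H₀ = −tan(-8.9°) tan(-17.813°) = -0.0503, H₀ = 1.6211 rad.
Bracket: H₀ sin φ sin δ + cos φ cos δ sin H₀ = 1.6211×-0.15471×-0.30591 + 0.98796×0.95206×0.99873 = 0.076722 + 0.939403 = 1.016125.
Q̄ = (S₀/π) × [bracket] = (1361/π) × 1.016125 = 440.21 W/m².
Daily total = Q̄ × 24.00 h × 3600 s/h = 440.21 × 24.00 × 3600 / 10⁶ = 38.03 MJ/m².

38.0 MJ/m²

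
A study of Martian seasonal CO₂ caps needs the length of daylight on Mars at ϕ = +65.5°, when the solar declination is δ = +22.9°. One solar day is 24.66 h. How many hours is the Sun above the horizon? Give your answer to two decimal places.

cos h₀ = −tan ϕ · tan δ = −tan(+65.5°) × tan(+22.900°) = -0.9269, so h₀ = 2.7569 rad = 157.96°.
Daylight = 2h₀/(2π) × 24.66 h = (2.7569/π) × 24.66 = 21.64 h.

21.64 h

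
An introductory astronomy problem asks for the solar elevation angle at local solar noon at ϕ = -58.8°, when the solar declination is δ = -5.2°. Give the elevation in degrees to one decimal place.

At local noon the hour angle is zero, so the zenith angle equals |ϕ − δ| = |-58.8° − (-5.200°)| = 53.600°.
Elevation = 90° − 53.600° = 36.4°.

36.4°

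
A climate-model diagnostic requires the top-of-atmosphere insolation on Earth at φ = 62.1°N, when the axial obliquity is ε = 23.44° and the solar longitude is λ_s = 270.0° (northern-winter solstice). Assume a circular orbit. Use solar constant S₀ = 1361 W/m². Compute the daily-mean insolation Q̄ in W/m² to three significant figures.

Q̄ ≈ 13.6 W/m²

Solar declination: sin δ = sin ε · sin λ_s = sin 23.44° × sin 270.0° = -0.39779, so δ = -23.440°.
cos H₀ = −tan(+62.1°) tan(-23.440°) = 0.8189, H₀ = 0.6114 rad.
Bracket: H₀ sin φ sin δ + cos φ cos δ sin H₀ = 0.6114×0.88377×-0.39779 + 0.46793×0.91748×0.57398 = -0.214941 + 0.246419 = 0.031478.
Q̄ = (S₀/π) × [bracket] = (1361/π) × 0.031478 = 13.64 W/m².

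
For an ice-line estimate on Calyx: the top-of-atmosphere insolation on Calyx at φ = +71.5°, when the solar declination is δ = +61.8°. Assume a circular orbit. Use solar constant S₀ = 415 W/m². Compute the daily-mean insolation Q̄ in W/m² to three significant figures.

cos H₀ = −tan(+71.5°) tan(+61.800°) = -5.5739 ≤ −1 ⇒ polar day, H₀ = π.
Bracket: H₀ sin φ sin δ + cos φ cos δ sin H₀ = 3.1416×0.94832×0.88130 + 0.31730×0.47255×0.00000 = 2.625606 + 0.000000 = 2.625606.
Q̄ = (S₀/π) × [bracket] = (415/π) × 2.625606 = 346.8 W/m².

Q̄ ≈ 347 W/m²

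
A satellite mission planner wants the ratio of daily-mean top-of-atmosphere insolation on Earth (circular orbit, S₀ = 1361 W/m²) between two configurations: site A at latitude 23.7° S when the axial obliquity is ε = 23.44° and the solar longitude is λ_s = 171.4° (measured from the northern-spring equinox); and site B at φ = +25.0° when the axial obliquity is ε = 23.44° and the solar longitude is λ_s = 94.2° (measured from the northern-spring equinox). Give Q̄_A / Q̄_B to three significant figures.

— Configuration A (φ=-23.7°):
Solar declination: sin δ = sin ε · sin λ_s = sin 23.44° × sin 171.4° = 0.05948, so δ = +3.410°.
cos H₀ = −tan(-23.7°) tan(+3.410°) = 0.0262, H₀ = 1.5446 rad.
Bracket: H₀ sin φ sin δ + cos φ cos δ sin H₀ = 1.5446×-0.40195×0.05948 + 0.91566×0.99823×0.99966 = -0.036928 + 0.913729 = 0.876801.
Q̄ = (S₀/π) × [bracket] = (1361/π) × 0.876801 = 379.85 W/m².
— Configuration B (φ=+25.0°):
Solar declination: sin δ = sin ε · sin λ_s = sin 23.44° × sin 94.2° = 0.39672, so δ = +23.373°.
cos H₀ = −tan(+25.0°) tan(+23.373°) = -0.2015, H₀ = 1.7737 rad.
Bracket: H₀ sin φ sin δ + cos φ cos δ sin H₀ = 1.7737×0.42262×0.39672 + 0.90631×0.91794×0.97948 = 0.297382 + 0.814867 = 1.112249.
Q̄ = (S₀/π) × [bracket] = (1361/π) × 1.112249 = 481.85 W/m².
Ratio Q̄_A / Q̄_B = 379.85 / 481.85 = 0.7883.

Q̄_A / Q̄_B ≈ 0.788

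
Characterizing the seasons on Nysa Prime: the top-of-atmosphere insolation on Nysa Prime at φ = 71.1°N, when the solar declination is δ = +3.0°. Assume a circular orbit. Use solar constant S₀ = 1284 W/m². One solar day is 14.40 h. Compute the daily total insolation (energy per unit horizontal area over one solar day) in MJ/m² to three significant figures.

cos H₀ = −tan(+71.1°) tan(+3.000°) = -0.1531, H₀ = 1.7245 rad.
Bracket: H₀ sin φ sin δ + cos φ cos δ sin H₀ = 1.7245×0.94609×0.05234 + 0.32392×0.99863×0.98822 = 0.085394 + 0.319666 = 0.405060.
Q̄ = (S₀/π) × [bracket] = (1284/π) × 0.405060 = 165.55 W/m².
Daily total = Q̄ × 14.40 h × 3600 s/h = 165.55 × 14.40 × 3600 / 10⁶ = 8.582 MJ/m².

8.58 MJ/m²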